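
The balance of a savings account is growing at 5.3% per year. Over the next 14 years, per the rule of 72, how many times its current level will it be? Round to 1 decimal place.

Doubles every ≈ 13.58 years (72/5.3).
14 years is 1.03 doublings; 2^1.03 ≈ 2.0×.

≈ 2.0 times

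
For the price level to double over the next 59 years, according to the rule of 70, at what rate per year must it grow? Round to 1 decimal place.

70 / 59 ≈ 1.19, so about 1.2% per year.

around 1.2% per year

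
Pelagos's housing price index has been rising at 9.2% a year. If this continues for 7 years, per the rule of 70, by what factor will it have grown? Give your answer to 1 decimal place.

about 1.9 times

Doubles every ≈ 7.61 years (70/9.2).
7 years is 0.92 doublings; 2^0.92 ≈ 1.9×.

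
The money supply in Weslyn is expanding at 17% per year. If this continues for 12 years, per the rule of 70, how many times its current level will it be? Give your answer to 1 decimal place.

Doubles every ≈ 4.12 years (70/17).
12 years is 2.91 doublings; 2^2.91 ≈ 7.5×.

≈ 7.5 times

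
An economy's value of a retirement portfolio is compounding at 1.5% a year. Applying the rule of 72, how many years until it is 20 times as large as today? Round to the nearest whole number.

about 207 years

Doubling time ≈ 72/1.5 = 48.00 years.
20× is log₂ 20 ≈ 4.32 doublings, so ≈ 4.32 × 48.00 = 207 years.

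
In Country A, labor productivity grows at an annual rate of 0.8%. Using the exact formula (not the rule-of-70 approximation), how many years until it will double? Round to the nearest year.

87 years

t = ln(2) / ln(1 + 0.008) = 0.6931 / 0.007968 ≈ 86.99.
≈ 87 years.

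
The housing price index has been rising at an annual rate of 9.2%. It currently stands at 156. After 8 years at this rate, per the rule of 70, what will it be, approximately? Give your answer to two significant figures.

about 320

It doubles every 70/9.2 ≈ 7.61 years, so 8 years is 1.05 doublings.
2^1.05 ≈ 2.07; 156 × 2.07 ≈ 320.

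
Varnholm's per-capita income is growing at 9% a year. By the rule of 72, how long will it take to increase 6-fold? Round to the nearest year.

At 9% it doubles every 72/9 ≈ 8.00 years.
6× is log₂ 6 ≈ 2.58 doublings, so ≈ 2.58 × 8.00 = 21 years.

roughly 21 years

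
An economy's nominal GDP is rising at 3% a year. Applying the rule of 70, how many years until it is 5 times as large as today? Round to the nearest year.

Doubling time ≈ 70/3 = 23.33 years.
5× is log₂ 5 ≈ 2.32 doublings, so ≈ 2.32 × 23.33 = 54 years.

54 years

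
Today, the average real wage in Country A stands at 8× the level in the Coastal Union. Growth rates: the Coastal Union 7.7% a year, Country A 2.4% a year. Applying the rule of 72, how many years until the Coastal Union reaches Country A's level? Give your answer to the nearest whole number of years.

41 years

The growth-rate gap is 7.7% − 2.4% = 5.3 percentage points.
So the ratio between them halves every 72/5.3 ≈ 13.58 years.
An 8× gap closes after 3 halvings: 3 × 13.58 ≈ 41 years.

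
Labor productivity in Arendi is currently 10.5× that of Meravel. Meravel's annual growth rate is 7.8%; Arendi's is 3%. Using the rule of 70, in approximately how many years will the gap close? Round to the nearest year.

49 years

What matters is the difference: 4.8 pp.
Rule of 70 on the gap: the ratio halves every 70/4.8 ≈ 14.58 years.
A 10.5× gap takes log₂(10.5) ≈ 3.39 halvings to close: 3.39 × 14.58 ≈ 49 years.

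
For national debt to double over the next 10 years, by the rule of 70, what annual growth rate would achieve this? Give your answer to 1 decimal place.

around 7.0%

70 / 10 ≈ 7.00, so about 7.0% a year.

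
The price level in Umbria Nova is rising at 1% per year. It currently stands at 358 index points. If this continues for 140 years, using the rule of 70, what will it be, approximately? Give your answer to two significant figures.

around 1400 index points

It doubles every 70/1 ≈ 70.00 years, so 140 years is 2.00 doublings.
2^2.00 ≈ 4.00; 358 × 4.00 ≈ 1400 index points.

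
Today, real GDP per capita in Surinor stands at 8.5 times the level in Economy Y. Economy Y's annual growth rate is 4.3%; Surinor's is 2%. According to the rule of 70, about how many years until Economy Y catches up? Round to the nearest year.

Economy Y gains on Surinor at 4.3% − 2% = 2.3 points a year.
At that relative rate the gap halves every 70/2.3 ≈ 30.43 years.
An 8.5 times gap takes log₂(8.5) ≈ 3.09 halvings to close: 3.09 × 30.43 ≈ 94 years.

94 years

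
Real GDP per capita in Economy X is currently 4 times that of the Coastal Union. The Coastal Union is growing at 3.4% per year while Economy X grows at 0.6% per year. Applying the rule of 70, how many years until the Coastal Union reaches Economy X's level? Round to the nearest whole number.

The growth-rate gap is 3.4% − 0.6% = 2.8 percentage points.
So the ratio between them halves every 70/2.8 ≈ 25.00 years.
A 4 times gap closes after 2 halvings: 2 × 25.00 ≈ 50 years.

≈ 50 years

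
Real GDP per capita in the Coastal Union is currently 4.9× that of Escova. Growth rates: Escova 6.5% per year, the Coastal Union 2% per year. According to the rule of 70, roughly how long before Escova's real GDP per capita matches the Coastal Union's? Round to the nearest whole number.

36 years

Escova gains on the Coastal Union at 6.5% − 2% = 4.5 points a year.
At that relative rate the gap halves every 70/4.5 ≈ 15.56 years.
A 4.9× gap takes log₂(4.9) ≈ 2.29 halvings to close: 2.29 × 15.56 ≈ 36 years.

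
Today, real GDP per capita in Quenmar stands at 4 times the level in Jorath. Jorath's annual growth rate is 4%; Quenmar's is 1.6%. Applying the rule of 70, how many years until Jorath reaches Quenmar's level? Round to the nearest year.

What matters is the difference: 2.4 pp.
Rule of 70 on the gap: the ratio halves every 70/2.4 ≈ 29.17 years.
A 4 times gap closes after 2 halvings: 2 × 29.17 ≈ 58 years.

approximately 58 years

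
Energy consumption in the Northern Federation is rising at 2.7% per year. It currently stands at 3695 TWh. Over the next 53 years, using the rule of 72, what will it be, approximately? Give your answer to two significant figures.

It doubles every 72/2.7 ≈ 26.67 years, so 53 years is 1.99 doublings.
2^1.99 ≈ 3.97; 3695 × 3.97 ≈ 15000 TWh.

15000 TWh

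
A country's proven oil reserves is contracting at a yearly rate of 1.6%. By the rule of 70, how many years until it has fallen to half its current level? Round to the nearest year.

The rule works in reverse for decay: 70/1.6 ≈ 43.75 years to halve.

≈ 44 years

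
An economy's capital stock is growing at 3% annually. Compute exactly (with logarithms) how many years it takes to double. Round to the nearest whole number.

23 years

t = ln(2) / ln(1 + 0.03) = 0.6931 / 0.029559 ≈ 23.45.
≈ 23 years.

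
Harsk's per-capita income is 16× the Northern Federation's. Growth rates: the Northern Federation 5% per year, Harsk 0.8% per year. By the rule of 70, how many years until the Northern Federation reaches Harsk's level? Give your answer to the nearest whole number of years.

≈ 67 years

the Northern Federation gains on Harsk at 5% − 0.8% = 4.2 points a year.
At that relative rate the gap halves every 70/4.2 ≈ 16.67 years.
A 16× gap closes after 4 halvings: 4 × 16.67 ≈ 67 years.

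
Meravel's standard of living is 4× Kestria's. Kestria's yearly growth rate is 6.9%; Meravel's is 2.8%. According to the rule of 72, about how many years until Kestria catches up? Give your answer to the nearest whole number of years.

What matters is the difference: 4.1 pp.
Rule of 72 on the gap: the ratio halves every 72/4.1 ≈ 17.56 years.
A 4× gap closes after 2 halvings: 2 × 17.56 ≈ 35 years.

roughly 35 years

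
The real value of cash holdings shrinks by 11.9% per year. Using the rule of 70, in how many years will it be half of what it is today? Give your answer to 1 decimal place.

Halving time ≈ 70 / 11.9 = 5.88 → 5.9 years.

about 5.9 years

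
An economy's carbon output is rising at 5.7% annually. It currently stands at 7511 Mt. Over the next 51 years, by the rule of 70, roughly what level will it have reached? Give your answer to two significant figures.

about 130000 Mt

Doubling time ≈ 70/5.7 = 12.28 years.
51 years is 51/12.28 ≈ 4.15 doublings, a factor of 2^4.15 ≈ 17.75.
7511 × 17.75 ≈ 130000 Mt.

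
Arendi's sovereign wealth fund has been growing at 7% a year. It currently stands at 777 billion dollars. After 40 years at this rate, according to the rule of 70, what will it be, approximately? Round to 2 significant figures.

about 12000 billion dollars

Doubling time ≈ 70/7 = 10.00 years.
40 years is 40/10.00 ≈ 4.00 doublings, a factor of 2^4.00 ≈ 16.00.
777 × 16.00 ≈ 12000 billion dollars.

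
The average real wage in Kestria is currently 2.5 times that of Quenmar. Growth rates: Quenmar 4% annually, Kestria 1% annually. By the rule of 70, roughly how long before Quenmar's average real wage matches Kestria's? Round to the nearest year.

31 years

Quenmar gains on Kestria at 4% − 1% = 3 points a year.
At that relative rate the gap halves every 70/3 ≈ 23.33 years.
A 2.5 times gap takes log₂(2.5) ≈ 1.32 halvings to close: 1.32 × 23.33 ≈ 31 years.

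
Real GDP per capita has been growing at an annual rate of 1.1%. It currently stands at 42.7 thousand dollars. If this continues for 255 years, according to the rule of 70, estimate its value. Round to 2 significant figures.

It doubles every 70/1.1 ≈ 63.64 years, so 255 years is 4.01 doublings.
2^4.01 ≈ 16.11; 42.7 × 16.11 ≈ 690 thousand dollars.

around 690 thousand dollars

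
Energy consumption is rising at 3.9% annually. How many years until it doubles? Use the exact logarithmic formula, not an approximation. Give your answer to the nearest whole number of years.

18 years

t = ln(2) / ln(1 + 0.039) = 0.6931 / 0.038259 ≈ 18.12.
≈ 18 years.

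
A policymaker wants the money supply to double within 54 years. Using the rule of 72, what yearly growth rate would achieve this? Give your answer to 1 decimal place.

1.3%

72 / 54 ≈ 1.33, so about 1.3% per year.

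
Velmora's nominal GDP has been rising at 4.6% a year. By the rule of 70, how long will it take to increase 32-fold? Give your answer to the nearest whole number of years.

about 76 years

Doubling time ≈ 70/4.6 = 15.22 years.
32 = 2^5, so 5 doublings → 76 years.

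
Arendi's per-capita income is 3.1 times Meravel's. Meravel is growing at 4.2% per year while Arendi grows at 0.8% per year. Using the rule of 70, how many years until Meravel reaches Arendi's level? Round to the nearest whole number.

What matters is the difference: 3.4 pp.
Rule of 70 on the gap: the ratio halves every 70/3.4 ≈ 20.59 years.
A 3.1 times gap takes log₂(3.1) ≈ 1.63 halvings to close: 1.63 × 20.59 ≈ 34 years.

around 34 years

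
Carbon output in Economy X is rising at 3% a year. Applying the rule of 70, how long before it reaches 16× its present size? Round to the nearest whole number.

93 years

At 3% it doubles every 70/3 ≈ 23.33 years.
16× is 4 doublings, so 4 × 23.33 ≈ 93 years.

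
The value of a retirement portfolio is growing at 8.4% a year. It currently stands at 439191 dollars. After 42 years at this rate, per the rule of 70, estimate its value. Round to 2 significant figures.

Doubling time ≈ 70/8.4 = 8.33 years.
42 years is 42/8.33 ≈ 5.04 doublings, a factor of 2^5.04 ≈ 32.90.
439191 × 32.90 ≈ 14000000 dollars.

around 14000000 dollars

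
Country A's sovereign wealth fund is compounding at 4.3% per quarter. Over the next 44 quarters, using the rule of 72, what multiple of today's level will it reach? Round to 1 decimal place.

roughly 6.2 times

Doubling time ≈ 72/4.3 = 16.74 quarters.
44 quarters / 16.74 ≈ 2.63 doublings → factor 2^2.63 ≈ 6.2.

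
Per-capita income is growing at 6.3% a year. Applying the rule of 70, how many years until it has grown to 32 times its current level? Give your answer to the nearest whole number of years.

roughly 56 years

Doubling time ≈ 70/6.3 = 11.11 years.
32 = 2^5, so 5 doublings → 56 years.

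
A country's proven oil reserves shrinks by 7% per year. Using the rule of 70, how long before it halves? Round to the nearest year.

Halving time ≈ 70 / 7 = 10.00 → 10 years.

about 10 years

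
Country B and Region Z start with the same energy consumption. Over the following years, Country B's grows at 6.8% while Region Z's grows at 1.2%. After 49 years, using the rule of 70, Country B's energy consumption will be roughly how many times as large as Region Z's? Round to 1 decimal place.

Country B pulls ahead at 5.6 pp per year, so the ratio doubles every 70/5.6 ≈ 12.50 years.
In 49 years that's 3.92 doublings: 2^3.92 ≈ 15.1.

15.1 times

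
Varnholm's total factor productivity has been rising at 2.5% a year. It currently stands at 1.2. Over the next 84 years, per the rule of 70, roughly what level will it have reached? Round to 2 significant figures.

Doubling time ≈ 70/2.5 = 28.00 years.
84 years is 84/28.00 ≈ 3.00 doublings, a factor of 2^3.00 ≈ 8.00.
1.2 × 8.00 ≈ 9.6.

approximately 9.6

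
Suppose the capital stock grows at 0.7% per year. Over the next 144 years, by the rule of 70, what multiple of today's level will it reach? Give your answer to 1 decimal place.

Doubling time ≈ 70/0.7 = 100.00 years.
144 years / 100.00 ≈ 1.44 doublings → factor 2^1.44 ≈ 2.7.

≈ 2.7 times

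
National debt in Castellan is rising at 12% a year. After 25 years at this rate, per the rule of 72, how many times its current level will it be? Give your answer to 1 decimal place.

Doubles every ≈ 6.00 years (72/12).
25 years is 4.17 doublings; 2^4.17 ≈ 18.0×.

roughly 18.0 times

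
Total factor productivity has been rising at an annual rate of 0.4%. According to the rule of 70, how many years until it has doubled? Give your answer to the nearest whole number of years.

≈ 175 years

Doubling time ≈ 70 / 0.4 = 175.00 years.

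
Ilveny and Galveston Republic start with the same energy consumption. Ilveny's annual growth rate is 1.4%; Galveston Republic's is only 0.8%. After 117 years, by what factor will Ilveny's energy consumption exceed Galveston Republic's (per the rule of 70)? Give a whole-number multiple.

approximately 2 times

Rate gap = 1.4% − 0.8% = 0.6 points.
The ratio doubles every 70/0.6 ≈ 116.67 years.
117/116.67 ≈ 1.00 doublings → ratio ≈ 2^1.00 ≈ 2.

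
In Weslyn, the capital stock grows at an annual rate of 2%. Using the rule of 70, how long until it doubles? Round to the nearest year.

At 2%, doubling takes about 70/2 = 35.00 years.

around 35 years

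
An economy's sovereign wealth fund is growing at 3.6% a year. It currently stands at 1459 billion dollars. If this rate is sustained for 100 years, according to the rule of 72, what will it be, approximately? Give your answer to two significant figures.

Doubling time ≈ 72/3.6 = 20.00 years.
100 years is 100/20.00 ≈ 5.00 doublings, a factor of 2^5.00 ≈ 32.00.
1459 × 32.00 ≈ 47000 billion dollars.

≈ 47000 billion dollars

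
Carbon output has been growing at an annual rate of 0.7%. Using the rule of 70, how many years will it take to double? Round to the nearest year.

At 0.7%, doubling takes about 70/0.7 = 100.00 years.

roughly 100 years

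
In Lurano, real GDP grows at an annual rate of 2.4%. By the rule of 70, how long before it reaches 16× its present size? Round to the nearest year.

At 2.4% it doubles every 70/2.4 ≈ 29.17 years.
16 = 2^4, so 4 doublings → 117 years.

≈ 117 years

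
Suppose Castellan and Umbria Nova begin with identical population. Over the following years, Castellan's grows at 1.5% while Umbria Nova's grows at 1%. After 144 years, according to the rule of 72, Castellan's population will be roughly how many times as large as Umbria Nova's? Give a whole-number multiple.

2 times

Rate gap = 1.5% − 1% = 0.5 points.
The ratio doubles every 72/0.5 ≈ 144.00 years.
144/144.00 ≈ 1.00 doublings → ratio ≈ 2^1.00 ≈ 2.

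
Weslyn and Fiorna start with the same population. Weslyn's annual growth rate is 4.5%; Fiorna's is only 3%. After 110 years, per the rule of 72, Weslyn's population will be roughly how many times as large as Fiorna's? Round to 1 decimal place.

Rate gap = 4.5% − 3% = 1.5 points.
The ratio doubles every 72/1.5 ≈ 48.00 years.
110/48.00 ≈ 2.29 doublings → ratio ≈ 2^2.29 ≈ 4.9.

approximately 4.9 times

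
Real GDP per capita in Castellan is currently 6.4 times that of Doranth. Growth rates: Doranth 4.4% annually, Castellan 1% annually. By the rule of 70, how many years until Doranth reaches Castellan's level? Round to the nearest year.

Doranth gains on Castellan at 4.4% − 1% = 3.4 points a year.
At that relative rate the gap halves every 70/3.4 ≈ 20.59 years.
A 6.4 times gap takes log₂(6.4) ≈ 2.68 halvings to close: 2.68 × 20.59 ≈ 55 years.

55 years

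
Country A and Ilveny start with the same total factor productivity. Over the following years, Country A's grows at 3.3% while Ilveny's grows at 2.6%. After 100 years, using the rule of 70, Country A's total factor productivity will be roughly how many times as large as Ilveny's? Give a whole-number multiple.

Country A pulls ahead at 0.7 pp per year, so the ratio doubles every 70/0.7 ≈ 100.00 years.
In 100 years that's 1.00 doublings: 2^1.00 ≈ 2.

2 times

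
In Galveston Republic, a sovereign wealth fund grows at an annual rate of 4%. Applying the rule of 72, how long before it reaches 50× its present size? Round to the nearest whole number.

about 102 years

Doubling time ≈ 72/4 = 18.00 years.
50× is log₂ 50 ≈ 5.64 doublings, so ≈ 5.64 × 18.00 = 102 years.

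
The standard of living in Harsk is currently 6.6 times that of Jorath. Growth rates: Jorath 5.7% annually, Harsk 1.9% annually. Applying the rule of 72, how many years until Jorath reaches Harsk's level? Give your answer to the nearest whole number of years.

What matters is the difference: 3.8 pp.
Rule of 72 on the gap: the ratio halves every 72/3.8 ≈ 18.95 years.
A 6.6 times gap takes log₂(6.6) ≈ 2.72 halvings to close: 2.72 × 18.95 ≈ 52 years.

around 52 years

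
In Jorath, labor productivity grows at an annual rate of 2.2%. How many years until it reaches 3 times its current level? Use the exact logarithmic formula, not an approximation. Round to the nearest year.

50 years

t = ln(3) / ln(1 + 0.022) = 1.0986 / 0.021761 ≈ 50.48.
≈ 50 years.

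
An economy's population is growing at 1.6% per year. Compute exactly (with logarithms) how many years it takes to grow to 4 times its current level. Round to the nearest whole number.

87 years

t = ln(4) / ln(1 + 0.016) = 1.3863 / 0.015873 ≈ 87.34.
≈ 87 years.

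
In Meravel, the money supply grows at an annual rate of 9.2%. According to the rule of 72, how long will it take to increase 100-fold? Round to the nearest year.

At 9.2% it doubles every 72/9.2 ≈ 7.83 years.
100× is log₂ 100 ≈ 6.64 doublings, so ≈ 6.64 × 7.83 = 52 years.

roughly 52 years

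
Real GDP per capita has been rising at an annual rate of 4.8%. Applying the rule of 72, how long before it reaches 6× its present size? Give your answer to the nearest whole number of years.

Doubling time ≈ 72/4.8 = 15.00 years.
Reaching 6× takes log₂(6) ≈ 2.58 doublings.
2.58 × 15.00 ≈ 39 years.

roughly 39 years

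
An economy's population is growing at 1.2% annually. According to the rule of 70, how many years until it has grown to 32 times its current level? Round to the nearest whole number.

roughly 292 years

One doubling takes 70/1.2 = 58.33 years.
32 = 2^5, so 5 doublings → 292 years.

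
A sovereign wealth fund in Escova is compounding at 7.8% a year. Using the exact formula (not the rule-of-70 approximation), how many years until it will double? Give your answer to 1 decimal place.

t = ln(2) / ln(1 + 0.078) = 0.6931 / 0.075107 ≈ 9.23.

9.2 years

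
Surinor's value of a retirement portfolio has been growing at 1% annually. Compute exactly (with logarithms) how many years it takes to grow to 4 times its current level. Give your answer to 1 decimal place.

t = ln(4) / ln(1 + 0.01) = 1.3863 / 0.009950 ≈ 139.33.

139.3 years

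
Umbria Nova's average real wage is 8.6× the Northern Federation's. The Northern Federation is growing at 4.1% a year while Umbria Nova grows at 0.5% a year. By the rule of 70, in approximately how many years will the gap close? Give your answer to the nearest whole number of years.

60 years

What matters is the difference: 3.6 pp.
Rule of 70 on the gap: the ratio halves every 70/3.6 ≈ 19.44 years.
An 8.6× gap takes log₂(8.6) ≈ 3.10 halvings to close: 3.10 × 19.44 ≈ 60 years.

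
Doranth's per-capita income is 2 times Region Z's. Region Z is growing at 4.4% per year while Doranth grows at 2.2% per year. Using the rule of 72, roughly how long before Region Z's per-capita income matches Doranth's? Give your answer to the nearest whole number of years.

Region Z gains on Doranth at 4.4% − 2.2% = 2.2 points a year.
At that relative rate the gap halves every 72/2.2 ≈ 32.73 years.
A 2 times gap closes after 1 halving: 1 × 32.73 ≈ 33 years.

approximately 33 years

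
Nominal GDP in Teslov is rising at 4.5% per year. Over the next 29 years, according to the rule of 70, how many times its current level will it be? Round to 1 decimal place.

Doubles every ≈ 15.56 years (70/4.5).
29 years is 1.86 doublings; 2^1.86 ≈ 3.6×.

3.6 times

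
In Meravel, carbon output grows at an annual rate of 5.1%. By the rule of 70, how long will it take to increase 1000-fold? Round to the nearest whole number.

around 137 years

One doubling takes 70/5.1 = 13.73 years.
1000× is log₂ 1000 ≈ 9.97 doublings, so ≈ 9.97 × 13.73 = 137 years.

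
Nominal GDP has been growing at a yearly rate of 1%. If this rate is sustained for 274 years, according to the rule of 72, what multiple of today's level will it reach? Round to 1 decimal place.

14.0 times

Doubling time ≈ 72/1 = 72.00 years.
274 years / 72.00 ≈ 3.81 doublings → factor 2^3.81 ≈ 14.0.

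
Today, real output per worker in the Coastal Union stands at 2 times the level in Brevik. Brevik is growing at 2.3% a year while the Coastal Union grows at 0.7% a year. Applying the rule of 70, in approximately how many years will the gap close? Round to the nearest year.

roughly 44 years

Brevik gains on the Coastal Union at 2.3% − 0.7% = 1.6 points a year.
At that relative rate the gap halves every 70/1.6 ≈ 43.75 years.
A 2 times gap closes after 1 halving: 1 × 43.75 ≈ 44 years.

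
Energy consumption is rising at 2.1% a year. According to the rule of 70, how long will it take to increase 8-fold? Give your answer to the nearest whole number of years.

≈ 100 years

At 2.1% it doubles every 70/2.1 ≈ 33.33 years.
Getting to 8× needs 3 doublings: 3 × 33.33 ≈ 100 years.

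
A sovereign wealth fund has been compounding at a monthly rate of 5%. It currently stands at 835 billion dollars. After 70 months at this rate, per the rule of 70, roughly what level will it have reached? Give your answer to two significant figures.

It doubles every 70/5 ≈ 14.00 months, so 70 months is 5.00 doublings.
2^5.00 ≈ 32.00; 835 × 32.00 ≈ 27000 billion dollars.

roughly 27000 billion dollars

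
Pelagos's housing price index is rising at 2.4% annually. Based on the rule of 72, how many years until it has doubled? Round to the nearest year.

roughly 30 years

Doubling time ≈ 72 / 2.4 = 30.00 years.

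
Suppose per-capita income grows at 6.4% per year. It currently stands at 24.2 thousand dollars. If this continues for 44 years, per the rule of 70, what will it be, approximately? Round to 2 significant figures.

Doubling time ≈ 70/6.4 = 10.94 years.
44 years is 44/10.94 ≈ 4.02 doublings, a factor of 2^4.02 ≈ 16.22.
24.2 × 16.22 ≈ 390 thousand dollars.

roughly 390 thousand dollars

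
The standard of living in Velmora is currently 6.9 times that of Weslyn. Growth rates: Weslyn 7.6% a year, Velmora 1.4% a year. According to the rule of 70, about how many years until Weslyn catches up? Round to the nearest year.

What matters is the difference: 6.2 pp.
Rule of 70 on the gap: the ratio halves every 70/6.2 ≈ 11.29 years.
A 6.9 times gap takes log₂(6.9) ≈ 2.79 halvings to close: 2.79 × 11.29 ≈ 31 years.

around 31 years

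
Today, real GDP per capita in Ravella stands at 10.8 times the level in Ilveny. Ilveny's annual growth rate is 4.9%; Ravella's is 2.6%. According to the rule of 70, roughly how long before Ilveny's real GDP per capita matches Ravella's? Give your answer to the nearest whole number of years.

Ilveny gains on Ravella at 4.9% − 2.6% = 2.3 points a year.
At that relative rate the gap halves every 70/2.3 ≈ 30.43 years.
A 10.8 times gap takes log₂(10.8) ≈ 3.43 halvings to close: 3.43 × 30.43 ≈ 104 years.

about 104 years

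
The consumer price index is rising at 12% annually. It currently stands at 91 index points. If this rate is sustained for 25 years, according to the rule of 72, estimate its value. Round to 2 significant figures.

roughly 1600 index points

It doubles every 72/12 ≈ 6.00 years, so 25 years is 4.17 doublings.
2^4.17 ≈ 18.00; 91 × 18.00 ≈ 1600 index points.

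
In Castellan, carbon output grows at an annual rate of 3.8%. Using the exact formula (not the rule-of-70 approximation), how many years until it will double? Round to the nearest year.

19 years

t = ln(2) / ln(1 + 0.038) = 0.6931 / 0.037296 ≈ 18.58.
≈ 19 years.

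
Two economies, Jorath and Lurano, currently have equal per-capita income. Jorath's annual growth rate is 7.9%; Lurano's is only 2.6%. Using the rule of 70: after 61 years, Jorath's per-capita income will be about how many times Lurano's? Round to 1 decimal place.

roughly 24.6 times

Rate gap = 7.9% − 2.6% = 5.3 points.
The ratio doubles every 70/5.3 ≈ 13.21 years.
61/13.21 ≈ 4.62 doublings → ratio ≈ 2^4.62 ≈ 24.6.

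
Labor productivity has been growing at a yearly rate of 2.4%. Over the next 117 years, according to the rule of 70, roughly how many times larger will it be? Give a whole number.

Doubling time ≈ 70/2.4 = 29.17 years.
117/29.17 ≈ 4 doublings, so about 2^4 = 16×.

around 16 times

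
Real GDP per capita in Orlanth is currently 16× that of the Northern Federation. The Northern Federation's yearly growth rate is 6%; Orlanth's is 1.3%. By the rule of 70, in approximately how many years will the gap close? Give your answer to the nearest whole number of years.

about 60 years

the Northern Federation gains on Orlanth at 6% − 1.3% = 4.7 points a year.
At that relative rate the gap halves every 70/4.7 ≈ 14.89 years.
A 16× gap closes after 4 halvings: 4 × 14.89 ≈ 60 years.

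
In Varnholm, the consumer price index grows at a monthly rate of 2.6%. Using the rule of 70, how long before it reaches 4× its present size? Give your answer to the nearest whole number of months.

around 54 months

Doubling time ≈ 70/2.6 = 26.92 months.
4 = 2^2, so 2 doublings → 54 months.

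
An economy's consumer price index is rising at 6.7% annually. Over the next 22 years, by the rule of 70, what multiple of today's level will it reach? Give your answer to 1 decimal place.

around 4.3 times

Doubling time ≈ 70/6.7 = 10.45 years.
22 years / 10.45 ≈ 2.11 doublings → factor 2^2.11 ≈ 4.3.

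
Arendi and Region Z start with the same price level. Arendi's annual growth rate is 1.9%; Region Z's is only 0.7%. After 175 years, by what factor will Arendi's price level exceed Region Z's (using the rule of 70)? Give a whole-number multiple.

Arendi pulls ahead at 1.2 pp per year, so the ratio doubles every 70/1.2 ≈ 58.33 years.
In 175 years that's 3.00 doublings: 2^3.00 ≈ 8.

≈ 8 times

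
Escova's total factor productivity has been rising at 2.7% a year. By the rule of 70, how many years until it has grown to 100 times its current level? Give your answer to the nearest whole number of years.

approximately 172 years

Doubling time ≈ 70/2.7 = 25.93 years.
100× is log₂ 100 ≈ 6.64 doublings, so ≈ 6.64 × 25.93 = 172 years.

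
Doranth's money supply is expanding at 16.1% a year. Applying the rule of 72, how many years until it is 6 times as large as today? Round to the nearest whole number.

≈ 12 years

Doubling time ≈ 72/16.1 = 4.47 years.
Reaching 6× takes log₂(6) ≈ 2.58 doublings.
2.58 × 4.47 ≈ 12 years.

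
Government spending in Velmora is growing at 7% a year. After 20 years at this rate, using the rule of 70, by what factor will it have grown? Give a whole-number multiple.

At 7% one doubling takes ≈ 10.00 years; 20 years is 2 of them, so ×4.

approximately 4 times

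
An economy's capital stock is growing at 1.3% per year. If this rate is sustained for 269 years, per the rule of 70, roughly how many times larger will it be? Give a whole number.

Doubling time ≈ 70/1.3 = 53.85 years.
269/53.85 ≈ 5 doublings, so about 2^5 = 32×.

about 32 times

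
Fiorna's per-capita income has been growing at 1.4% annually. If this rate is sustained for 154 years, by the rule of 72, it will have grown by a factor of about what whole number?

about 8 times

At 1.4% one doubling takes ≈ 51.43 years; 154 years is 3 of them, so ×8.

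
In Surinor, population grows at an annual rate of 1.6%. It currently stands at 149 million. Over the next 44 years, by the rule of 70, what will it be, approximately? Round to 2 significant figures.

around 300 million

It doubles every 70/1.6 ≈ 43.75 years, so 44 years is 1.01 doublings.
2^1.01 ≈ 2.01; 149 × 2.01 ≈ 300 million.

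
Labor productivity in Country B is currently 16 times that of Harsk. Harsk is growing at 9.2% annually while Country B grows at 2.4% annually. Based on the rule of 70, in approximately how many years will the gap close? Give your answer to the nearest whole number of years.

41 years

Harsk gains on Country B at 9.2% − 2.4% = 6.8 points a year.
At that relative rate the gap halves every 70/6.8 ≈ 10.29 years.
A 16 times gap closes after 4 halvings: 4 × 10.29 ≈ 41 years.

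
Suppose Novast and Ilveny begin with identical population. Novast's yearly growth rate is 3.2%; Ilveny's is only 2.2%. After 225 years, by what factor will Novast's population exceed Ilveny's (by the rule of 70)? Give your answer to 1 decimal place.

Rate gap = 3.2% − 2.2% = 1 point.
The ratio doubles every 70/1 ≈ 70.00 years.
225/70.00 ≈ 3.21 doublings → ratio ≈ 2^3.21 ≈ 9.3.

roughly 9.3 times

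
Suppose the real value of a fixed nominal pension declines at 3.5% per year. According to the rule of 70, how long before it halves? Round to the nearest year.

approximately 20 years

The rule works in reverse for decay: 70/3.5 ≈ 20.00 years to halve.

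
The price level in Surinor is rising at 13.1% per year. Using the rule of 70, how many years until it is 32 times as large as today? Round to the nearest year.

≈ 27 years

At 13.1% it doubles every 70/13.1 ≈ 5.34 years.
32 = 2^5, so 5 doublings → 27 years.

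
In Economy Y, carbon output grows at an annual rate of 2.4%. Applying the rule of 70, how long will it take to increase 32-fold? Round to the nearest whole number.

approximately 146 years

One doubling takes 70/2.4 = 29.17 years.
32× is 5 doublings, so 5 × 29.17 ≈ 146 years.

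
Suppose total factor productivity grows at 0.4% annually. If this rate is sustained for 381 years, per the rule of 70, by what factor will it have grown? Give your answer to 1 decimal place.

Doubling time ≈ 70/0.4 = 175.00 years.
381 years / 175.00 ≈ 2.18 doublings → factor 2^2.18 ≈ 4.5.

around 4.5 times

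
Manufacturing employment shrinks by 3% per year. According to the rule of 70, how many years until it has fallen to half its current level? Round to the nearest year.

Halving time ≈ 70 / 3 = 23.33 → 23 years.

≈ 23 years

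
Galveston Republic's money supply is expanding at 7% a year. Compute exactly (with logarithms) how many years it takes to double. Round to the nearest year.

10 years

t = ln(2) / ln(1 + 0.07) = 0.6931 / 0.067659 ≈ 10.24.
≈ 10 years.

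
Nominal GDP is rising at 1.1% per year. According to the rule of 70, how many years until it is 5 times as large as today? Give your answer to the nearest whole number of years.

Doubling time ≈ 70/1.1 = 63.64 years.
5× is log₂ 5 ≈ 2.32 doublings, so ≈ 2.32 × 63.64 = 148 years.

about 148 years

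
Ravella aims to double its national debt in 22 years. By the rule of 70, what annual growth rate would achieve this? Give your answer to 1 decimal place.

70 / 22 ≈ 3.18, so about 3.2% annually.

roughly 3.2%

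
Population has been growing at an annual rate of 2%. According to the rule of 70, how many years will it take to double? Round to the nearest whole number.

35 years

70/2 ≈ 35.00, so it doubles roughly every 35 years.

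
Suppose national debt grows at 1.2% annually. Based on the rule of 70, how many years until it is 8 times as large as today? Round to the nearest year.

At 1.2% it doubles every 70/1.2 ≈ 58.33 years.
Getting to 8× needs 3 doublings: 3 × 58.33 ≈ 175 years.

≈ 175 years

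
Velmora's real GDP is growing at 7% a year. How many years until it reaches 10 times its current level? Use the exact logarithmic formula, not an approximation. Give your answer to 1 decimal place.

t = ln(10) / ln(1 + 0.07) = 2.3026 / 0.067659 ≈ 34.03.

34.0 years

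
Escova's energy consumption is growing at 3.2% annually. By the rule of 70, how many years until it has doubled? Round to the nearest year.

At 3.2%, doubling takes about 70/3.2 = 21.88 years.

around 22 years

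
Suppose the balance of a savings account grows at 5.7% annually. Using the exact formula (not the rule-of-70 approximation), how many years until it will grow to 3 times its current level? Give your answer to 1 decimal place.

19.8 years

t = ln(3) / ln(1 + 0.057) = 1.0986 / 0.055435 ≈ 19.82.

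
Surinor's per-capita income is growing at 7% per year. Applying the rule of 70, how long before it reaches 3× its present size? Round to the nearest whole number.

One doubling takes 70/7 = 10.00 years.
Reaching 3× takes log₂(3) ≈ 1.58 doublings.
1.58 × 10.00 ≈ 16 years.

around 16 years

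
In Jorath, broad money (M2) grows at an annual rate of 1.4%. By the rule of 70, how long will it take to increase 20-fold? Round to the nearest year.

216 years

One doubling takes 70/1.4 = 50.00 years.
20× is log₂ 20 ≈ 4.32 doublings, so ≈ 4.32 × 50.00 = 216 years.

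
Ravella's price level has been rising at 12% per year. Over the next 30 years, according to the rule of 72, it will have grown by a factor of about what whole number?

≈ 32 times

At 12% one doubling takes ≈ 6.00 years; 30 years is 5 of them, so ×32.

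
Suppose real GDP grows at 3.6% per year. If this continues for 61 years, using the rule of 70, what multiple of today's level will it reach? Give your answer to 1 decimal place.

Doubles every ≈ 19.44 years (70/3.6).
61 years is 3.14 doublings; 2^3.14 ≈ 8.8×.

roughly 8.8 times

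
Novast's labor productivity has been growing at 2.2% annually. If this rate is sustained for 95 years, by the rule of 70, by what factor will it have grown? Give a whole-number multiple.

At 2.2% one doubling takes ≈ 31.82 years; 95 years is 3 of them, so ×8.

around 8 times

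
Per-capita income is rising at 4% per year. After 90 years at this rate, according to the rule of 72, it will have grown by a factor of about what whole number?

around 32 times

72/4 ≈ 18.00 years per doubling.
90 years fits 5 doublings: 2^5 = 32.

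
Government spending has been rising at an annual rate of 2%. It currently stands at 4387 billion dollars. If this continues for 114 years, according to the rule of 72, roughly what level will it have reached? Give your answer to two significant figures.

It doubles every 72/2 ≈ 36.00 years, so 114 years is 3.17 doublings.
2^3.17 ≈ 9.00; 4387 × 9.00 ≈ 39000 billion dollars.

roughly 39000 billion dollars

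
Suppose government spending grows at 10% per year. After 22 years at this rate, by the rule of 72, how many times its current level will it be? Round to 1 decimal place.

about 8.3 times

Doubles every ≈ 7.20 years (72/10).
22 years is 3.06 doublings; 2^3.06 ≈ 8.3×.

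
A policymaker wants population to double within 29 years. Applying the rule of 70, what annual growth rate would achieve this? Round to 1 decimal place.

2.4%

70 / 29 ≈ 2.41, so about 2.4% a year.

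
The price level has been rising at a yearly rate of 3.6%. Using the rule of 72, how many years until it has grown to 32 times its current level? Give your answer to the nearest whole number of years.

≈ 100 years

At 3.6% it doubles every 72/3.6 ≈ 20.00 years.
Getting to 32× needs 5 doublings: 5 × 20.00 ≈ 100 years.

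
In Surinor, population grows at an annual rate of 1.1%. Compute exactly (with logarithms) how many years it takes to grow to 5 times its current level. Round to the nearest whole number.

147 years

t = ln(5) / ln(1 + 0.011) = 1.6094 / 0.010940 ≈ 147.11.
≈ 147 years.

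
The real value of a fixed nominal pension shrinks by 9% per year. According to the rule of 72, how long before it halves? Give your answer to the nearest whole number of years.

about 8 years

The rule works in reverse for decay: 72/9 ≈ 8.00 years to halve.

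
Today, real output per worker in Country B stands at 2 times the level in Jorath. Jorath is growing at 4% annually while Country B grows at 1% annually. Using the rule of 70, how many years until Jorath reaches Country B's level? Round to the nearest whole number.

around 23 years

The growth-rate gap is 4% − 1% = 3 percentage points.
So the ratio between them halves every 70/3 ≈ 23.33 years.
A 2 times gap closes after 1 halving: 1 × 23.33 ≈ 23 years.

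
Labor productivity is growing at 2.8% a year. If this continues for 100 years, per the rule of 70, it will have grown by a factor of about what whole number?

16 times

Doubling time ≈ 70/2.8 = 25.00 years.
100/25.00 ≈ 4 doublings, so about 2^4 = 16×.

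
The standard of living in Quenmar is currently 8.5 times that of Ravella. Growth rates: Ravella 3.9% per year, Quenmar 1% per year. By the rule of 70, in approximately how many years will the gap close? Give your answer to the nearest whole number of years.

The growth-rate gap is 3.9% − 1% = 2.9 percentage points.
So the ratio between them halves every 70/2.9 ≈ 24.14 years.
An 8.5 times gap takes log₂(8.5) ≈ 3.09 halvings to close: 3.09 × 24.14 ≈ 75 years.

around 75 years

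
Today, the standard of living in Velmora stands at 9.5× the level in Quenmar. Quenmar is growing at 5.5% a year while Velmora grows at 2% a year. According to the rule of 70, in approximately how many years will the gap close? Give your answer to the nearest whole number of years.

about 65 years

Quenmar gains on Velmora at 5.5% − 2% = 3.5 points a year.
At that relative rate the gap halves every 70/3.5 ≈ 20.00 years.
A 9.5× gap takes log₂(9.5) ≈ 3.25 halvings to close: 3.25 × 20.00 ≈ 65 years.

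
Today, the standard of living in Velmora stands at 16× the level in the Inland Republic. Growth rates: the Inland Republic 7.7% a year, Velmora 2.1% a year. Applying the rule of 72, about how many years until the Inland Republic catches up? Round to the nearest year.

The growth-rate gap is 7.7% − 2.1% = 5.6 percentage points.
So the ratio between them halves every 72/5.6 ≈ 12.86 years.
A 16× gap closes after 4 halvings: 4 × 12.86 ≈ 51 years.

approximately 51 years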